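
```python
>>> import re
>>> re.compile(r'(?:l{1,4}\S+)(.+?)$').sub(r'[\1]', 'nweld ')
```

This matches 1 to 4 of the literal 'l', then one or more of a non-whitespace character (non-capturing group); then one or more of any character (lazy) (captured); then anchored at the end.
Matches: at [3:6] → 'ld '.
Each match is replaced using the text its own group 1 captured.

'nwe[ ]'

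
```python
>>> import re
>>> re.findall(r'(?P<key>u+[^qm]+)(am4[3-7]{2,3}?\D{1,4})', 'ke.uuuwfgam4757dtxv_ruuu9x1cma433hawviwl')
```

[('uuuwfg', 'am4757dtxv')]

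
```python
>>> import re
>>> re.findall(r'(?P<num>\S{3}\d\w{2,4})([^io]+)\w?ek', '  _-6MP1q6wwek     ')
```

[('6MP1q6w', 'w')]

This matches exactly 3 of a non-whitespace character, then a digit, then 2 to 4 of a word character (captured as 'num'); then one or more of any character except [io] (captured); then optionally a word character, then the literal 'ek'.
`findall` packs the 2 group values into a tuple for every match.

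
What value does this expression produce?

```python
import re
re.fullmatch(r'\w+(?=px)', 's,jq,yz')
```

None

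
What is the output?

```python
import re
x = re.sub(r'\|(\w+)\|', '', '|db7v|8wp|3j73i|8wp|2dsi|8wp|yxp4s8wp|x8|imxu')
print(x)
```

Matches: at [0:6] → '|db7v|'; at [9:16] → '|3j73i|'; at [19:25] → '|2dsi|'; at [28:38] → '|yxp4s8wp|'.
Each match is replaced by ''.

8wp8wp8wpx8|imxu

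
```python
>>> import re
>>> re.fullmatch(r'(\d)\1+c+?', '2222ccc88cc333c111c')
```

None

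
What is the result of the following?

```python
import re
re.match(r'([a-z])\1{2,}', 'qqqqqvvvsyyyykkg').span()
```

(0, 5)

The backreference `\1` re-matches whatever the first group consumed, character for character.
`re.match` won't scan ahead — the pattern has to work from the very first character.
The match spans [0:5] → 'qqqqq'.
Captured: group 1 = 'q'.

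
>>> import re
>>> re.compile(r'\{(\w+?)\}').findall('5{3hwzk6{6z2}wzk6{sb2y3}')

['6z2', 'sb2y3']

With a single group, `findall` returns only what that group captured — 2 items.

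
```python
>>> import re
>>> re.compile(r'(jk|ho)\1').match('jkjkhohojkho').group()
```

'jkjk'

`match` is anchored at position 0; if the pattern doesn't fit there, it returns None.
The match spans [0:4] → 'jkjk'.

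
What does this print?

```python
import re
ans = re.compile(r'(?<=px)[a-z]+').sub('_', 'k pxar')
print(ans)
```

The `(?=…)`/`(?<=…)` assertion just peeks at neighbouring text; it doesn't advance the match position.
Matches: at [4:6] → 'ar'.
Every occurrence is swapped for '_'.

k px_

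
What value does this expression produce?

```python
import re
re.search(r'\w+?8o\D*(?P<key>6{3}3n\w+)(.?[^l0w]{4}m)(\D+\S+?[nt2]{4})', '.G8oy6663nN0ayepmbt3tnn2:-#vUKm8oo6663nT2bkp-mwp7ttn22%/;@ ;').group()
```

The pattern matches one or more of a word character (lazy); then the literal '8o', then zero or more of a non-digit; then exactly 3 of a literal '6', then the literal '3n', then one or more of a word character (captured as 'key'); then optionally any character, then exactly 4 of any character except [l0w], then a literal 'm' (captured); then one or more of a non-digit, then one or more of a non-whitespace character (lazy), then exactly 4 of one of [nt2] (captured).
Lazy quantifiers expand one character at a time until the remainder of the pattern can match.
`re.search` tries every starting position until one works.
The match spans [1:24] → 'G8oy6663nN0ayepmbt3tnn2'.
Captured: group 1 = '6663nN0', group 2 = 'ayepm', group 3 = 'bt3tnn2'.

'G8oy6663nN0ayepmbt3tnn2'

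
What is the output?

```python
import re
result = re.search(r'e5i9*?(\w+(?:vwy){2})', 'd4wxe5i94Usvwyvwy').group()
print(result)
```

The match spans [4:17] → 'e5i94Usvwyvwy'.

e5i94Usvwyvwy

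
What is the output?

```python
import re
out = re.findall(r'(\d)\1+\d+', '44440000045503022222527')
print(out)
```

['4']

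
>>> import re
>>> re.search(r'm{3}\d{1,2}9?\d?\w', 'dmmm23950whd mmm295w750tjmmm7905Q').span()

(1, 9)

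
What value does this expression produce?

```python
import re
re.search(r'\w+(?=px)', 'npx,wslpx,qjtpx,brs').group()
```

The positive lookaround only admits positions where the adjacent text matches; those characters stay outside the span.
`re.search` scans for the first position where the pattern succeeds.
The match spans [0:1] → 'n'.

'n'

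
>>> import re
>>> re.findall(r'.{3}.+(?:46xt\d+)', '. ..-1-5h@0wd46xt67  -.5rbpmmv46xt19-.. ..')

['. ..-1-5h@0wd46xt67  -.5rbpmmv46xt19']

`findall` yields the raw match text (1 of them) because the pattern has no groups.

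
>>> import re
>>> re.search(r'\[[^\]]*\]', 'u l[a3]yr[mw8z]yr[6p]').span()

`search` walks the string left to right and returns the first match it finds.
The match spans [3:7] → '[a3]'.

(3, 7)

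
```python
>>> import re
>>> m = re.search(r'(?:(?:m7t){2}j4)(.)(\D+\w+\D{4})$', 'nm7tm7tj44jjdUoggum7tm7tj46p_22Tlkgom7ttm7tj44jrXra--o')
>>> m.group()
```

'm7tm7tj44jjdUoggum7tm7tj46p_22Tlkgom7ttm7tj44jrXra--o'

The match spans [1:54] → 'm7tm7tj44jjdUoggum7tm7tj46p_22Tlkgom7ttm7tj44jrXra--o'.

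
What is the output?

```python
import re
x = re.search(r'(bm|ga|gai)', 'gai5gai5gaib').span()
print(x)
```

Alternation tries branches left to right and keeps the first one that lets the overall match succeed at that position.
`re.search` scans for the first position where the pattern succeeds.
The match spans [0:2] → 'ga'.
Captured: group 1 = 'ga'.

(0, 2)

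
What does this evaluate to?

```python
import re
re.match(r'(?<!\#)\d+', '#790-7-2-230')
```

None

With `match`, the pattern is implicitly anchored at the beginning.
Here the pattern fails at index 0, so the call returns None.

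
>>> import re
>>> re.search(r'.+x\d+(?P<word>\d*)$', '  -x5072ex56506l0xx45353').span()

The match spans [0:24] → '  -x5072ex56506l0xx45353'.

(0, 24)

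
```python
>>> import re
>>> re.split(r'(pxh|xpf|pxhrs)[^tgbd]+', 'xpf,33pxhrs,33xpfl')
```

['', 'xpf', '']

Matches to split on: at [0:18] → 'xpf,33pxhrs,33xpfl'.
Because the pattern has a capturing group, `split` also inserts each captured text between the pieces.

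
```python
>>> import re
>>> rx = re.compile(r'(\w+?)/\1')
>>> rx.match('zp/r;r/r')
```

`re.match` won't scan ahead — the pattern has to work from the very first character.
Here the pattern fails at index 0, so the call returns None.

None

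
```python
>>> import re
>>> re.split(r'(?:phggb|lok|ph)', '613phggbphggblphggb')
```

Branches in `(...|...)` are attempted left-to-right; the first branch that allows the whole pattern to succeed is taken.
Matches to split on: at [3:8] → 'phggb'; at [8:13] → 'phggb'; at [14:19] → 'phggb'.
The string is cut at each match, leaving 4 pieces.

['613', '', 'l', '']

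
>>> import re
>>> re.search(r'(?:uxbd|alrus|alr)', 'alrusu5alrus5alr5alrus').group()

'alrus'

Alternation isn't longest-match — the leftmost alternative that fits at this position is chosen.
`search` walks the string left to right and returns the first match it finds.
The match spans [0:5] → 'alrus'.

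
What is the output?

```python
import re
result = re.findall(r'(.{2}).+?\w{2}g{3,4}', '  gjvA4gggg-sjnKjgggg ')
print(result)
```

Pattern: exactly 2 of any character (captured); then one or more of any character (lazy); then exactly 2 of a word character, then 3 to 4 of a literal 'g'.
Scanning left to right: at [0:11] match '  gjvA4gggg', group 1 = '  '; at [11:21] match '-sjnKjgggg', group 1 = '-s'.
Because there's exactly one group, `findall` drops the full match and keeps group 1 from each hit.

['  ', '-s']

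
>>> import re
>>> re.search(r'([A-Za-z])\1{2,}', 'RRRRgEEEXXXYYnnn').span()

(0, 4)

A backreference is literal: `\1` must see the identical characters the first group matched.
The match spans [0:4] → 'RRRR'.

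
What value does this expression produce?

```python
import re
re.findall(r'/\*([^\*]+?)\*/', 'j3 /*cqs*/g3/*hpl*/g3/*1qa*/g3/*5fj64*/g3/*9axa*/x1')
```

Scanning left to right: at [3:10] match '/*cqs*/', group 1 = 'cqs'; at [12:19] match '/*hpl*/', group 1 = 'hpl'; at [21:28] match '/*1qa*/', group 1 = '1qa'; at [30:39] match '/*5fj64*/', group 1 = '5fj64'; at [41:49] match '/*9axa*/', group 1 = '9axa'.
One capturing group, so `findall` returns just the captured substring from each match — 5 in all.

['cqs', 'hpl', '1qa', '5fj64', '9axa']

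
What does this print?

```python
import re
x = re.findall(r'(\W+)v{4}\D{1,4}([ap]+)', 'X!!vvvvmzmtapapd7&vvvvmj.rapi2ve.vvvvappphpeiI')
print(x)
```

With 2 capturing groups, `findall` returns a 2-tuple per match.

[('!!', 'apap'), ('&', 'ap'), ('.', 'p')]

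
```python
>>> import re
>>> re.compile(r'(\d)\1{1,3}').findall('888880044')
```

['8', '0', '4']

The backreference `\1` re-matches whatever the first group consumed, character for character.
`findall` collects group 1 from each match (3 total).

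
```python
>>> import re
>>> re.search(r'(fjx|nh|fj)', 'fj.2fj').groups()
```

The match spans [0:2] → 'fj'.
Captured: group 1 = 'fj'.

('fj',)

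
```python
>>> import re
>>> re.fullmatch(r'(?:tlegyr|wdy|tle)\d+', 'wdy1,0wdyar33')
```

For `fullmatch`, every character of the input must be accounted for by the pattern.
Here there's no way to consume every character, so the call returns None.

None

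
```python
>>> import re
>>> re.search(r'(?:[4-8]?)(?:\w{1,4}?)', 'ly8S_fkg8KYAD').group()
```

'l'

Lazy quantifiers expand one character at a time until the remainder of the pattern can match.
The match spans [0:1] → 'l'.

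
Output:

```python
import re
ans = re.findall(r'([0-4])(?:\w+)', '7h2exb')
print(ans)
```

['2']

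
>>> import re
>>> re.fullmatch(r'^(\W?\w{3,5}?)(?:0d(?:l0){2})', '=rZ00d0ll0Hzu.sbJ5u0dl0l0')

For `fullmatch`, every character of the input must be accounted for by the pattern.
Here there's no way to consume every character, so the call returns None.

None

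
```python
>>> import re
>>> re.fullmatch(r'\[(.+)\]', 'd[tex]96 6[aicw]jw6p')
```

None

`fullmatch` succeeds only if the pattern covers the string from start to end.
Here the pattern can't cover the whole string, so the call returns None.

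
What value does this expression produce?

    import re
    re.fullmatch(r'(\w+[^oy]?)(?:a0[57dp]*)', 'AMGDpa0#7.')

None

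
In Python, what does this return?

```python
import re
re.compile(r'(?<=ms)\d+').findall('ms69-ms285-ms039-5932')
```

['69', '285', '039']

The positive lookaround only admits positions where the adjacent text matches; those characters stay outside the span.
Matches: at [2:4] → '69'; at [7:10] → '285'; at [13:16] → '039'.
Since nothing is captured, `findall` lists the 3 matched substrings directly.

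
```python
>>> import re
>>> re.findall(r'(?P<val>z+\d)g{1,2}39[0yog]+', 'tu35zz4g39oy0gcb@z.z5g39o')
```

['zz4', 'z5']

Pattern: one or more of a literal 'z', then a digit (captured as 'val'); then 1 to 2 of a literal 'g', then the literal '39'; then one or more of one of [0yog].
Matches: at [4:14] match 'zz4g39oy0g', group 1 = 'zz4'; at [19:25] match 'z5g39o', group 1 = 'z5'.
With a single group, `findall` returns only what that group captured — 2 items.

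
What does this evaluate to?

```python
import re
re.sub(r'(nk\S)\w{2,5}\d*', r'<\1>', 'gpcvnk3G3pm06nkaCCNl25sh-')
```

'gpcv<nk3><nka>sh-'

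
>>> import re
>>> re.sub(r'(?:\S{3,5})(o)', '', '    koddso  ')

Pattern: 3 to 5 of a non-whitespace character (non-capturing group); then a literal 'o' (captured).
Matches: at [4:10] → 'koddso'.
Every occurrence is swapped for ''.

'      '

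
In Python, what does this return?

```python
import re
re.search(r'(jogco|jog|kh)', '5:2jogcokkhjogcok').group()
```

'jogco'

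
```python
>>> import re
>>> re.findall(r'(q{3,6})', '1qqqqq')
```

`findall` collects group 1 from the one match (1 total).

['qqqqq']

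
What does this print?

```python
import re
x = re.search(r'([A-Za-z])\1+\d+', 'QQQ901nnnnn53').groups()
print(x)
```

('Q',)

After group 1 captures some text, `\1` only succeeds where that same text appears again.
Unlike `match`, `search` isn't anchored — it looks for the pattern anywhere in the string.
The match spans [0:6] → 'QQQ901'.
Captured: group 1 = 'Q'.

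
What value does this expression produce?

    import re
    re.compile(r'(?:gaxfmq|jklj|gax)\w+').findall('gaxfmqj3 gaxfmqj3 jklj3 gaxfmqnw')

['gaxfmqj3', 'gaxfmqj3', 'jklj3', 'gaxfmqnw']

With no groups in the pattern, `findall` gives back each whole match — 4 here.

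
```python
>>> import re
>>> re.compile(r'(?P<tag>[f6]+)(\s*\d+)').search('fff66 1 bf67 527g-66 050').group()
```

This matches one or more of one of [f6] (captured as 'tag'); then zero or more of whitespace, then one or more of a digit (captured).
The match spans [0:7] → 'fff66 1'.

'fff66 1'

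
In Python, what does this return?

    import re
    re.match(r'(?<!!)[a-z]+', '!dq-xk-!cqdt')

None

`re.match` won't scan ahead — the pattern has to work from the very first character.
Here the pattern fails at index 0, so the call returns None.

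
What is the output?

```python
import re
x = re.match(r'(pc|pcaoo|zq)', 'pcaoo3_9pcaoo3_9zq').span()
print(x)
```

(0, 2)

`re.match` only tries the pattern at the start of the string.
The match spans [0:2] → 'pc'.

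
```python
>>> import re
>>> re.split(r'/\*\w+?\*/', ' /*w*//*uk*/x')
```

[' ', '', 'x']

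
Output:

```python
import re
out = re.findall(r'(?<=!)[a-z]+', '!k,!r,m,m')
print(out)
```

['k', 'r']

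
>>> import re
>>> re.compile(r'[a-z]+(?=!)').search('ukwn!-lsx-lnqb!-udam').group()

The `(?=…)`/`(?<=…)` assertion just peeks at neighbouring text; it doesn't advance the match position.
`re.search` scans for the first position where the pattern succeeds.
The match spans [0:4] → 'ukwn'.

'ukwn'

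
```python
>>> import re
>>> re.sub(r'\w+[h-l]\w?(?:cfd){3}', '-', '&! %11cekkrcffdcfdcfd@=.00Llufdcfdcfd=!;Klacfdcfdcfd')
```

This matches one or more of a word character; then a character in [h-l], then optionally a word character, then the literal 'cfd' repeated 3 times.
Matches: at [40:52] → 'Klacfdcfdcfd'.
Each match is replaced by '-'.

'&! %11cekkrcffdcfdcfd@=.00Llufdcfdcfd=!;-'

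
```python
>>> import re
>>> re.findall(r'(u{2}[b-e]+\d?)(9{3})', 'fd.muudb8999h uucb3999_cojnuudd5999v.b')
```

With 2 capturing groups, `findall` returns a 2-tuple per match.

[('uudb8', '999'), ('uucb3', '999'), ('uudd5', '999')]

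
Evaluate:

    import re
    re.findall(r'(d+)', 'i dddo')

Pattern: one or more of a literal 'd' (captured).
Scanning left to right: at [2:5] match 'ddd', group 1 = 'ddd'.
`findall` collects group 1 from the one match (1 total).

['ddd']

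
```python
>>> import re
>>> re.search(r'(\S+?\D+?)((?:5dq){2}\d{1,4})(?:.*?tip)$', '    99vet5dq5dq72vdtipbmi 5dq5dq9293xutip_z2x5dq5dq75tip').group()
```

The pattern matches one or more of a non-whitespace character (lazy), then one or more of a non-digit (lazy) (captured); then the literal '5dq' repeated 2 times, then 1 to 4 of a digit (captured); then zero or more of any character (lazy), then the literal 'tip' (non-capturing group); then anchored at the end.
`search` walks the string left to right and returns the first match it finds.
The match spans [4:56] → '99vet5dq5dq72vdtipbmi 5dq5dq9293xutip_z2x5dq5dq75tip'.
Captured: group 1 = '99vet', group 2 = '5dq5dq72'.

'99vet5dq5dq72vdtipbmi 5dq5dq9293xutip_z2x5dq5dq75tip'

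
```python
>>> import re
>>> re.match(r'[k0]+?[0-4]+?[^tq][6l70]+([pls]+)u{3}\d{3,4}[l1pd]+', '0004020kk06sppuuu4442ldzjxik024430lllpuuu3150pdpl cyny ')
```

None

With `match`, the pattern is implicitly anchored at the beginning.
Here position 0 doesn't satisfy it, so the call returns None.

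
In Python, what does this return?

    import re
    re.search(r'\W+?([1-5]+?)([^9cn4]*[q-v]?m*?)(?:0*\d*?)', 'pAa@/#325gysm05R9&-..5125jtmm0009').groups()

('3', '25gysm05R')

The match spans [3:16] → '@/#325gysm05R'.
Captured: group 1 = '3', group 2 = '25gysm05R'.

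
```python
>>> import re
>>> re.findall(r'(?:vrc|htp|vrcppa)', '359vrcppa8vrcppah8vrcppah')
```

['vrc', 'vrc', 'vrc']

`|` is ordered: at each position the engine commits to the first alternative that works.
`findall` yields the raw match text (3 of them) because the pattern has no groups.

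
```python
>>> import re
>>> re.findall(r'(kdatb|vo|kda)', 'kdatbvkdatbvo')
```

['kdatb', 'kdatb', 'vo']

The regex engine tests alternatives in the order written; an earlier branch that matches wins even if a later one would match more.
Walking the string: at [0:5] match 'kdatb', group 1 = 'kdatb'; at [6:11] match 'kdatb', group 1 = 'kdatb'; at [11:13] match 'vo', group 1 = 'vo'.
`findall` collects group 1 from each match (3 total).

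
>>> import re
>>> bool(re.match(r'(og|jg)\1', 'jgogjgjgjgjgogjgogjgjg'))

False

A backreference is literal: `\1` must see the identical characters the first group matched.
`match` is anchored at position 0; if the pattern doesn't fit there, it returns None.
Here the string doesn't start with a match, so the call returns None, and `bool(None)` is False.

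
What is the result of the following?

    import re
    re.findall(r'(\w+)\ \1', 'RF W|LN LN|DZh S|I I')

After group 1 captures some text, `\1` only succeeds where that same text appears again.
Scanning left to right: at [5:10] match 'LN LN', group 1 = 'LN'; at [17:20] match 'I I', group 1 = 'I'.
`findall` collects group 1 from each match (2 total).

['LN', 'I']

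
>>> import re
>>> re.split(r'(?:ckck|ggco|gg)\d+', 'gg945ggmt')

['', 'ggmt']

Splitting on the pattern gives 2 pieces.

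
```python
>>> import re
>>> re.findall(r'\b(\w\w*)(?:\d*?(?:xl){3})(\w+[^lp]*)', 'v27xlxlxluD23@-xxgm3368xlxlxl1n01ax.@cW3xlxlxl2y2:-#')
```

Multiple groups make `findall` return tuples — one 2-tuple for each match.

[('v27', 'uD23@-xxgm3368x'), ('cW3', '2y2:-#')]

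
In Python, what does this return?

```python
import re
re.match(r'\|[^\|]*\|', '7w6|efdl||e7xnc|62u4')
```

`re.match` only tries the pattern at the start of the string.
Here the pattern fails at index 0, so the call returns None.

None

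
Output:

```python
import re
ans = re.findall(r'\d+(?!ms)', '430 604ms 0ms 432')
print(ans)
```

['430', '60', '432']

`(?!…)`/`(?<!…)` only lets a position through if the neighbouring text does NOT match; no characters are consumed.
With no groups in the pattern, `findall` gives back each whole match — 3 here.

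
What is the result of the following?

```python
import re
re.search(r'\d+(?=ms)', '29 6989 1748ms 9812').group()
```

'1748'

The `(?=…)`/`(?<=…)` assertion just peeks at neighbouring text; it doesn't advance the match position.
`re.search` scans for the first position where the pattern succeeds.
The match spans [8:12] → '1748'.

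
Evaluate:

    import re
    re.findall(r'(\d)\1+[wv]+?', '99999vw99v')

['9', '9']

After group 1 captures some text, `\1` only succeeds where that same text appears again.
Scanning left to right: at [0:6] match '99999v', group 1 = '9'; at [7:10] match '99v', group 1 = '9'.
Because there's exactly one group, `findall` drops the full match and keeps group 1 from each hit.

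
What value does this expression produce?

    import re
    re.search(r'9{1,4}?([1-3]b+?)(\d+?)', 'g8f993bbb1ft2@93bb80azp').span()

The match spans [3:10] → '993bbb1'.

(3, 10)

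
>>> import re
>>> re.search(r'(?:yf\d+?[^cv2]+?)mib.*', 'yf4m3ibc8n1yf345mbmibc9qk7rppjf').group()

'yf345mbmibc9qk7rppjf'

This matches the literal 'yf', then one or more of a digit (lazy), then one or more of any character except [cv2] (lazy) (non-capturing group); then the literal 'mib', then zero or more of any character.
The match spans [11:31] → 'yf345mbmibc9qk7rppjf'.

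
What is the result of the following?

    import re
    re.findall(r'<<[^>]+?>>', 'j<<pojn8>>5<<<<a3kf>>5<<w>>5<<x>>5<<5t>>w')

With no groups in the pattern, `findall` gives back each whole match — 5 here.

['<<pojn8>>', '<<<<a3kf>>', '<<w>>', '<<x>>', '<<5t>>']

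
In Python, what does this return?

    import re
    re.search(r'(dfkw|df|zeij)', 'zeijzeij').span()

(0, 4)

The match spans [0:4] → 'zeij'.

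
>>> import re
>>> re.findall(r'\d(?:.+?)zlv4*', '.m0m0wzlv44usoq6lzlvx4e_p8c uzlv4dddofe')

['0m0wzlv44', '6lzlv', '4e_p8c uzlv4']

The `?` after the quantifier makes it lazy — it takes as little as possible before letting the rest of the pattern try.
`findall` yields the raw match text (3 of them) because the pattern has no groups.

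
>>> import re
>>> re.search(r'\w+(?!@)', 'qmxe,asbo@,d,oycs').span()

The negative lookahead/lookbehind blocks any match where the forbidden context is present.
`re.search` scans for the first position where the pattern succeeds.
The match spans [0:4] → 'qmxe'.

(0, 4)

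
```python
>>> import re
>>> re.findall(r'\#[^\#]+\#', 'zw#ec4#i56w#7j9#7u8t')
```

['#ec4#', '#7j9#']

Scanning left to right: at [2:7] → '#ec4#'; at [11:16] → '#7j9#'.
`findall` yields the raw match text (2 of them) because the pattern has no groups.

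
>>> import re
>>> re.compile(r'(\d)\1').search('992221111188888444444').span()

(0, 2)

The backreference `\1` re-matches whatever the first group consumed, character for character.
`re.search` tries every starting position until one works.
The match spans [0:2] → '99'.
Captured: group 1 = '9'.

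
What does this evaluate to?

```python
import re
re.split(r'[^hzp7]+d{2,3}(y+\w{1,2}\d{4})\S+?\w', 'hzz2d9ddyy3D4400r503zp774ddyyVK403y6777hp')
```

Pattern: one or more of any character except [hzp7], then 2 to 3 of the literal 'd'; then one or more of a literal 'y', then 1 to 2 of a word character, then exactly 4 of a digit (captured); then one or more of a non-whitespace character (lazy), then a word character.
Matches to split on: at [3:18] → '2d9ddyy3D4400r5'.
With a capturing group present, the delimiter's captured portion is kept in the result list.

['hzz', 'yy3D4400', '03zp774ddyyVK403y6777hp']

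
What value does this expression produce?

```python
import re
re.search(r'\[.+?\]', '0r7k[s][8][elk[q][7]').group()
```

'[s]'

A `+?`/`*?`/`{m,n}?` starts at its minimum and grows only as far as needed for what follows to match.
`search` walks the string left to right and returns the first match it finds.
The match spans [4:7] → '[s]'.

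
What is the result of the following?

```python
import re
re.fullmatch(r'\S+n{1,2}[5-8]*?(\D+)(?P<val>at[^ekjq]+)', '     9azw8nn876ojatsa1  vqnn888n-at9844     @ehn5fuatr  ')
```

None

The pattern matches one or more of a non-whitespace character, then 1 to 2 of the literal 'n', then zero or more of a character in [5-8] (lazy); then one or more of a non-digit (captured); then the literal 'at', then one or more of any character except [ekjq] (captured as 'val').
`fullmatch` succeeds only if the pattern covers the string from start to end.
Here the pattern can't cover the whole string, so the call returns None.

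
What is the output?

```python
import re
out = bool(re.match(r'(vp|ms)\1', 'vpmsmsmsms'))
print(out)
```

A backreference is literal: `\1` must see the identical characters the first group matched.
With `match`, the pattern is implicitly anchored at the beginning.
Here the pattern fails at index 0, so the call returns None, and `bool(None)` is False.

False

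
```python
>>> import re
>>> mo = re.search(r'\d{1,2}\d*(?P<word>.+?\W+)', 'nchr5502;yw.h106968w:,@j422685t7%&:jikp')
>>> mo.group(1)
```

';yw.'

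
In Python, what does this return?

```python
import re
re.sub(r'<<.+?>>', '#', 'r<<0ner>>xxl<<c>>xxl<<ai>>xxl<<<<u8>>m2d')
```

'r#xxl#xxl#xxl#m2d'

Matches: at [1:9] → '<<0ner>>'; at [12:17] → '<<c>>'; at [20:26] → '<<ai>>'; at [29:37] → '<<<<u8>>'.
`sub` substitutes '#' at each match site.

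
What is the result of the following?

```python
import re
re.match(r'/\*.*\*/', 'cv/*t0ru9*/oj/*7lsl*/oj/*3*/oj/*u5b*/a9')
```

With `match`, the pattern is implicitly anchored at the beginning.
Here position 0 doesn't satisfy it, so the call returns None.

None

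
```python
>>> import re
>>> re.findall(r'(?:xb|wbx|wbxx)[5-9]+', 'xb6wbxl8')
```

['xb6']

Scanning left to right: at [0:3] → 'xb6'.
With no groups in the pattern, `findall` gives back each whole match — 1 here.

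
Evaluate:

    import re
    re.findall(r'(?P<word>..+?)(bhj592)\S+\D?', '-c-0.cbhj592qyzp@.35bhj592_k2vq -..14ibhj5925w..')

[('-c-0.c', 'bhj592'), ('-..14i', 'bhj592')]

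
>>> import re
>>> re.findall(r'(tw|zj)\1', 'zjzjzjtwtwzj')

['zj', 'tw']

`\1` is not a pattern — it's the concrete string captured by group 1, re-applied verbatim.
Scanning left to right: at [0:4] match 'zjzj', group 1 = 'zj'; at [6:10] match 'twtw', group 1 = 'tw'.
One capturing group, so `findall` returns just the captured substring from each match — 2 in all.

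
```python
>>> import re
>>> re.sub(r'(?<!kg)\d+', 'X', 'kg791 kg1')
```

'kg7X kg1'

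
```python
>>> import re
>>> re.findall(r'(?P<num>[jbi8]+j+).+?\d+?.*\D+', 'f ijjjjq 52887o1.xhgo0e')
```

['ijjjj']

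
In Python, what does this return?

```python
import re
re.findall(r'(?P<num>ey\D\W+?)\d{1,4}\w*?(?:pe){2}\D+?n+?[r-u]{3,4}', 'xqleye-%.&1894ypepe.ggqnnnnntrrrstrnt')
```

['eye-%.&']

The pattern matches the literal 'ey', then a non-digit, then one or more of a non-word character (lazy) (captured as 'num'); then 1 to 4 of a digit, then zero or more of a word character (lazy), then the literal 'pe' repeated 2 times; then one or more of a non-digit (lazy), then one or more of the literal 'n' (lazy), then 3 to 4 of a character in [r-u].
Walking the string: at [3:32] match 'eye-%.&1894ypepe.ggqnnnnntrrr', group 1 = 'eye-%.&'.
`findall` collects group 1 from the one match (1 total).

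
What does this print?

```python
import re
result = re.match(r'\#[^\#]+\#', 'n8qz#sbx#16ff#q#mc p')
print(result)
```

None

`re.match` only tries the pattern at the start of the string.
Here position 0 doesn't satisfy it, so the call returns None.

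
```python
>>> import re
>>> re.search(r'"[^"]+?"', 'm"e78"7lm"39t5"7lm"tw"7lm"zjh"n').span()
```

(1, 6)

`re.search` scans for the first position where the pattern succeeds.
The match spans [1:6] → '"e78"'.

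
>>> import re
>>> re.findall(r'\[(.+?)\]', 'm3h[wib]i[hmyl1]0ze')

['wib', 'hmyl1']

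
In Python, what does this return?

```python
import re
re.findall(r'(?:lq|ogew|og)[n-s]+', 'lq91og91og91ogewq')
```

['ogewq']

No capturing groups, so `findall` returns the 1 full match string.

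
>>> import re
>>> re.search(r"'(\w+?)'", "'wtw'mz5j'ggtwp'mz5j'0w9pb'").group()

`search` walks the string left to right and returns the first match it finds.
The match spans [0:5] → "'wtw'".
Captured: group 1 = 'wtw'.

"'wtw'"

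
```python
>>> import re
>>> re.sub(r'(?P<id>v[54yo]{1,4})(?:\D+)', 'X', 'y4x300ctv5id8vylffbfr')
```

'y4x300ctX8X'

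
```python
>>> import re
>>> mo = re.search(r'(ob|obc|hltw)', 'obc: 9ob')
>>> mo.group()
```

'ob'

The regex engine tests alternatives in the order written; an earlier branch that matches wins even if a later one would match more.
`search` walks the string left to right and returns the first match it finds.
The match spans [0:2] → 'ob'.
Captured: group 1 = 'ob'.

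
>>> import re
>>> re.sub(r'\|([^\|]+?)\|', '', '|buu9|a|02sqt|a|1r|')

'aa'

Each match is replaced by ''.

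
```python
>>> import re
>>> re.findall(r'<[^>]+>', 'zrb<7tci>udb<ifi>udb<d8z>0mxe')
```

['<7tci>', '<ifi>', '<d8z>']

With no groups in the pattern, `findall` gives back each whole match — 3 here.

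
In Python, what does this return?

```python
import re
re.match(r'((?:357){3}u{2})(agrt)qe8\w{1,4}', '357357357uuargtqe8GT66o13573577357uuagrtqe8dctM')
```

`re.match` only tries the pattern at the start of the string.
Here the pattern fails at index 0, so the call returns None.

None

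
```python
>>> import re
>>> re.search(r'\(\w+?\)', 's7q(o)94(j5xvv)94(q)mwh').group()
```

`re.search` scans for the first position where the pattern succeeds.
The match spans [3:6] → '(o)'.

'(o)'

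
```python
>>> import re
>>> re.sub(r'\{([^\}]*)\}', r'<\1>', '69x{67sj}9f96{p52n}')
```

'69x<67sj>9f96<p52n>'

Matches: at [3:9] → '{67sj}'; at [13:19] → '{p52n}'.
The replacement refers to a captured group, so each match is rewritten using its own captured text.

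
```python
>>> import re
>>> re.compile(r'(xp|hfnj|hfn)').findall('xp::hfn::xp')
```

`findall` collects group 1 from each match (3 total).

['xp', 'hfn', 'xp']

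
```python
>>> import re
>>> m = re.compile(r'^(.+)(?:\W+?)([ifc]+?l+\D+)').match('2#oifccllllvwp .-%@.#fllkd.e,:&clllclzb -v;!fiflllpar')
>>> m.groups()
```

This matches anchored at the start of the string; then one or more of any character (captured); then one or more of a non-word character (lazy) (non-capturing group); then one or more of one of [ifc] (lazy), then one or more of the literal 'l', then one or more of a non-digit (captured).
With `match`, the pattern is implicitly anchored at the beginning.
The match spans [0:53] → '2#oifccllllvwp .-%@.#fllkd.e,:&clllclzb -v;!fiflllpar'.
Captured: group 1 = '2#oifccllllvwp .-%@.#fllkd.e,:&clllclzb -v;', group 2 = 'fiflllpar'.

('2#oifccllllvwp .-%@.#fllkd.e,:&clllclzb -v;', 'fiflllpar')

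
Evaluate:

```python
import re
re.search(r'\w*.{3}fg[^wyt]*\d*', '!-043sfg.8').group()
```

'043sfg.8'

This matches zero or more of a word character, then exactly 3 of any character; then the literal 'fg', then zero or more of any character except [wyt], then zero or more of a digit.
The match spans [2:10] → '043sfg.8'.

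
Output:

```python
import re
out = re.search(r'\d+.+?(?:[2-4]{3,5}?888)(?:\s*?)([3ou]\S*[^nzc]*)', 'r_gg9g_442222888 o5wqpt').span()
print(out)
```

(4, 23)

The match spans [4:23] → '9g_442222888 o5wqpt'.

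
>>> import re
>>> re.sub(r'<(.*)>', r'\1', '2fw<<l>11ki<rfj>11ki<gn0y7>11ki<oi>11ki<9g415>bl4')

'2fw<l>11ki<rfj>11ki<gn0y7>11ki<oi>11ki<9g415bl4'

Matches: at [3:46] → '<<l>11ki<rfj>11ki<gn0y7>11ki<oi>11ki<9g415>'.
The replacement refers to a captured group, so each match is rewritten using its own captured text.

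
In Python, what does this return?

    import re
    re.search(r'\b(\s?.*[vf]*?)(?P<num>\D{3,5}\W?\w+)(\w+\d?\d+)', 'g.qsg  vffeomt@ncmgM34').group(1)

This matches a word boundary (`\b`, zero-width); then optionally whitespace, then zero or more of any character, then zero or more of one of [vf] (lazy) (captured); then 3 to 5 of a non-digit, then optionally a non-word character, then one or more of a word character (captured as 'num'); then one or more of a word character, then optionally a digit, then one or more of a digit (captured).
`re.search` tries every starting position until one works.
The match spans [0:22] → 'g.qsg  vffeomt@ncmgM34'.
Captured: group 1 = 'g.qsg  vffeomt@n', group 2 = 'cmgM', group 3 = '34'.

'g.qsg  vffeomt@n'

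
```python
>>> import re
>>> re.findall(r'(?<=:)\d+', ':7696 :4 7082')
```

['7696', '4']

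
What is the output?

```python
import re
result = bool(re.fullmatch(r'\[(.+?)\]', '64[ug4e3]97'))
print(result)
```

False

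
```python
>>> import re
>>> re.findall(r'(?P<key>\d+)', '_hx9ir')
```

Pattern: one or more of a digit (captured as 'key').
One capturing group, so `findall` returns just the captured substring from the one match — 1 in all.

['9']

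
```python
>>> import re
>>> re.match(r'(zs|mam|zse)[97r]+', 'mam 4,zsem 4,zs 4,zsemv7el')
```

None

`re.match` won't scan ahead — the pattern has to work from the very first character.
Here the string doesn't start with a match, so the call returns None.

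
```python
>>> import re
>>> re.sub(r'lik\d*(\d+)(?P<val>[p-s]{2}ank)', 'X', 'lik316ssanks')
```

Pattern: the literal 'lik', then zero or more of a digit; then one or more of a digit (captured); then exactly 2 of a character in [p-s], then the literal 'ank' (captured as 'val').
Matches: at [0:11] → 'lik316ssank'.
`sub` substitutes 'X' at each match site.

'Xs'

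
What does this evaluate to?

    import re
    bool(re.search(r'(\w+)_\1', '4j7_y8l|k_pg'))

`\1` has to match the exact text group 1 already captured.
Here nothing in the string fits, so the call returns None, and `bool(None)` is False.

False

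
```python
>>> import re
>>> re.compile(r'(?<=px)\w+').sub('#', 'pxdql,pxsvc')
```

'px#,px#'

Lookahead/lookbehind check context without consuming it, so the matched span excludes the asserted characters.
Matches: at [2:5] → 'dql'; at [8:11] → 'svc'.
Each match is replaced by '#'.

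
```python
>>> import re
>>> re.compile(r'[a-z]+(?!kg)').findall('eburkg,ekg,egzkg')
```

Because the assertion is negative and zero-width, positions next to the forbidden text are skipped.
With no groups in the pattern, `findall` gives back each whole match — 3 here.

['eburkg', 'ekg', 'egzkg']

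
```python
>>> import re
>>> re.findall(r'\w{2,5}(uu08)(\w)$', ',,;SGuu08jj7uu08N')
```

The pattern matches 2 to 5 of a word character; then the literal 'uu', then the literal '08' (captured); then a word character (captured); then anchored at the end.
Matches: at [7:17] match '08jj7uu08N', groups = ('uu08', 'N').
2 groups means the one result is a tuple of 2 captured strings — 1 here.

[('uu08', 'N')]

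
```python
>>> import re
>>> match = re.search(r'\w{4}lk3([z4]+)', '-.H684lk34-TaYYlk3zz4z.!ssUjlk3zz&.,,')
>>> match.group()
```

'H684lk34'

The pattern matches exactly 4 of a word character, then the literal 'lk3'; then one or more of one of [z4] (captured).
`re.search` tries every starting position until one works.
The match spans [2:10] → 'H684lk34'.
Captured: group 1 = '4'.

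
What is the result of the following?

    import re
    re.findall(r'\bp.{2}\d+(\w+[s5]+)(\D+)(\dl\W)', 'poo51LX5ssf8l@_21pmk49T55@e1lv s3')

[('LX5ss', 'f', '8l@')]

This matches a word boundary (`\b`, zero-width); then a literal 'p', then exactly 2 of any character, then one or more of a digit; then one or more of a word character, then one or more of one of [s5] (captured); then one or more of a non-digit (captured); then a digit, then a literal 'l', then a non-word character (captured).
Multiple groups make `findall` return tuples — one 3-tuple for the one match.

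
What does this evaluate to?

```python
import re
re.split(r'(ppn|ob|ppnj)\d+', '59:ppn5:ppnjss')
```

['59:', 'ppn', ':ppnjss']

Matches to split on: at [3:7] → 'ppn5'.
The group in the pattern means `split` returns the separators' captures alongside the pieces.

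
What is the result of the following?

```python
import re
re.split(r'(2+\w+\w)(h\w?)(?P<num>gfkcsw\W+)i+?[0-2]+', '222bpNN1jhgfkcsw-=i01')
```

['', '222bpNN1j', 'h', 'gfkcsw-=', '']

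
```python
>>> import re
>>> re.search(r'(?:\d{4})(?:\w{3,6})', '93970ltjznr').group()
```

'93970ltjzn'

This matches exactly 4 of a digit (non-capturing group); then 3 to 6 of a word character (non-capturing group).
Unlike `match`, `search` isn't anchored — it looks for the pattern anywhere in the string.
The match spans [0:10] → '93970ltjzn'.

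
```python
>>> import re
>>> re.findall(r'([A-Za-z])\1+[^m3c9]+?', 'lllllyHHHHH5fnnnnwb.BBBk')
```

['l', 'H', 'n', 'B']

After group 1 captures some text, `\1` only succeeds where that same text appears again.
With a single group, `findall` returns only what that group captured — 4 items.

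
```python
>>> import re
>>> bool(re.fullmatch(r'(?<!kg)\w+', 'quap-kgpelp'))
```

For `fullmatch`, every character of the input must be accounted for by the pattern.
Here the string isn't matched end-to-end, so the call returns None, and `bool(None)` is False.

False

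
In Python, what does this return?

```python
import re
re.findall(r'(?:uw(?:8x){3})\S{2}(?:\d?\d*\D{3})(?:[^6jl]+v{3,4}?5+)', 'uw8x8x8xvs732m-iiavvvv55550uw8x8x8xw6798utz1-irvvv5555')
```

With no groups in the pattern, `findall` gives back each whole match — 2 here.

['uw8x8x8xvs732m-iiavvvv5555', 'uw8x8x8xw6798utz1-irvvv5555']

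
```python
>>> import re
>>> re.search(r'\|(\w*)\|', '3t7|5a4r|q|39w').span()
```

The match spans [3:9] → '|5a4r|'.

(3, 9)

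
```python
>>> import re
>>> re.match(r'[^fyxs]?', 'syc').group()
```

''

With `match`, the pattern is implicitly anchored at the beginning.
The match spans [0:0] → ''.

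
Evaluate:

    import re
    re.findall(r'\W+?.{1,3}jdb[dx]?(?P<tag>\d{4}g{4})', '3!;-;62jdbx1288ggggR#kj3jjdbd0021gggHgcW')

['1288gggg']

The pattern matches one or more of a non-word character (lazy); then 1 to 3 of any character, then the literal 'jdb', then optionally one of [dx]; then exactly 4 of a digit, then exactly 4 of a literal 'g' (captured as 'tag').
Walking the string: at [1:19] match '!;-;62jdbx1288gggg', group 1 = '1288gggg'.
`findall` collects group 1 from the one match (1 total).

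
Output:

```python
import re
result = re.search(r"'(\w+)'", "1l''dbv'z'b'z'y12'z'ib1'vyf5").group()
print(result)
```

'dbv'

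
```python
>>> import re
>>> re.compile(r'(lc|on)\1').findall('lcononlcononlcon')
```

['on', 'on']

A backreference is literal: `\1` must see the identical characters the first group matched.
Because there's exactly one group, `findall` drops the full match and keeps group 1 from each hit.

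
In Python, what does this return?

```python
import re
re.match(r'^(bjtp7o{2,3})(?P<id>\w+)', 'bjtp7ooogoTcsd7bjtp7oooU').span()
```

(0, 24)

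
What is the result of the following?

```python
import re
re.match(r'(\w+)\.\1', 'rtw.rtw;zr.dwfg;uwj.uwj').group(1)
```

'rtw'

The match spans [0:7] → 'rtw.rtw'.
Captured: group 1 = 'rtw'.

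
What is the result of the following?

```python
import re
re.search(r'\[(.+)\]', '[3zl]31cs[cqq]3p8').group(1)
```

'3zl]31cs[cqq'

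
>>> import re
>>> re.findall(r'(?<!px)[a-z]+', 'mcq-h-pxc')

['mcq', 'h', 'pxc']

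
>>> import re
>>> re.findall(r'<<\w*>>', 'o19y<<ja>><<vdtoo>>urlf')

Matches: at [4:10] → '<<ja>>'; at [10:19] → '<<vdtoo>>'.
Since nothing is captured, `findall` lists the 2 matched substrings directly.

['<<ja>>', '<<vdtoo>>']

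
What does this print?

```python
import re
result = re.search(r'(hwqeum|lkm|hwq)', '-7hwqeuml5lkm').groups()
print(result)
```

('hwqeum',)

Branches in `(...|...)` are attempted left-to-right; the first branch that allows the whole pattern to succeed is taken.
Unlike `match`, `search` isn't anchored — it looks for the pattern anywhere in the string.
The match spans [2:8] → 'hwqeum'.
Captured: group 1 = 'hwqeum'.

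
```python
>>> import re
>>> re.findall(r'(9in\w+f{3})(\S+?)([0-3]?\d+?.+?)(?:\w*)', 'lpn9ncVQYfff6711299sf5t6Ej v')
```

[]

The pattern matches the literal '9in', then one or more of a word character, then exactly 3 of the literal 'f' (captured); then one or more of a non-whitespace character (lazy) (captured); then optionally a character in [0-3], then one or more of a digit (lazy), then one or more of any character (lazy) (captured); then zero or more of a word character (non-capturing group).
Multiple groups make `findall` return tuples — one 3-tuple for each match.
Nothing in the string satisfies the pattern, so the list is empty.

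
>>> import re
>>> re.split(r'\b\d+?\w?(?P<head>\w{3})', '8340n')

`re.split` interleaves the captured-group text with the surrounding fragments.

['', '40n', '']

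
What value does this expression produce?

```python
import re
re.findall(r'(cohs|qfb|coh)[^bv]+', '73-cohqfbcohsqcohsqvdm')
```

Alternation isn't longest-match — the leftmost alternative that fits at this position is chosen.
Walking the string: at [3:8] match 'cohqf', group 1 = 'coh'; at [9:19] match 'cohsqcohsq', group 1 = 'cohs'.
With a single group, `findall` returns only what that group captured — 2 items.

['coh', 'cohs']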